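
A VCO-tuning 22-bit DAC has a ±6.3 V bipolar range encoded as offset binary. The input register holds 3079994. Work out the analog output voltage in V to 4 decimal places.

2.9525 V

LSB = 12.6 V / 2^22 = 3.00 µV.
V_out = (−6.3) + 3079994 × 3.00407e-06 V = 2.95253 V.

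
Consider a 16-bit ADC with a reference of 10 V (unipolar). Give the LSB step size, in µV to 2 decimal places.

Full-scale span = 10 V.
LSB = 10 / 2^16 = 10 / 65536 = 0.000152588 V = 152.59 µV.

152.59 µV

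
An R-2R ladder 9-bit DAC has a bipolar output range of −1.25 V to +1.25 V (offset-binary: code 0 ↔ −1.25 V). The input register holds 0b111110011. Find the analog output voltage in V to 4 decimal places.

1.1865 V

LSB = 2.5 V / 2^9 = 4.883 mV.
Code 0b111110011 = 499 decimal.
V_out = (−1.25) + 499 × 0.00488281 V = 1.18652 V.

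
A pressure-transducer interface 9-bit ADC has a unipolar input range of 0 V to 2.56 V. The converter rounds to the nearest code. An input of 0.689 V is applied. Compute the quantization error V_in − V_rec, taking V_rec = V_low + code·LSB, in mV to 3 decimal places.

LSB = 2.56/2^9 = 5.000 mV.
Scaled input = 137.8000 LSBs, so code = 138.
Code 138 maps back to 0 + 138×0.005 V = 0.69 V.
Difference: -0.001 V → -1.000 mV.

-1.000 mV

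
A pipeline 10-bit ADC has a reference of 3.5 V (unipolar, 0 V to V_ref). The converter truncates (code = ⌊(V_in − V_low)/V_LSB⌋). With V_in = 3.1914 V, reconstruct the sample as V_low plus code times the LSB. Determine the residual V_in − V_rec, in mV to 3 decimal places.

LSB = 3.5/2^10 = 3.418 mV.
(3.1914 − 0)/0.00341797 = 933.7125; ⌊·⌋ gives code 933.
Reconstructed: 3.1889648 V.
V_in − V_rec = 0.00243516 V = 2.435 mV.

2.435 mV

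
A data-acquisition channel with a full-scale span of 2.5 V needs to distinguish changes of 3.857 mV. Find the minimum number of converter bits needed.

Number of steps required ≥ 2.5 V / 3.857 mV = 648.17.
Need 2^N ≥ 648.17; 2^9 = 512, 2^10 = 1024.
Minimum N = 10.

10 bits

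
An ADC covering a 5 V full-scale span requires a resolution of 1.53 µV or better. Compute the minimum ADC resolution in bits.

22 bits

Number of steps required ≥ 5 V / 1.53 µV = 3267973.86.
Need 2^N ≥ 3267973.86; 2^21 = 2097152, 2^22 = 4194304.
Minimum N = 22.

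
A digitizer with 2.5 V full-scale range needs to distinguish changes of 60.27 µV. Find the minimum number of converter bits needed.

16 bits

Number of steps required ≥ 2.5 V / 60.27 µV = 41480.01.
Need 2^N ≥ 41480.01; 2^15 = 32768, 2^16 = 65536.
Minimum N = 16.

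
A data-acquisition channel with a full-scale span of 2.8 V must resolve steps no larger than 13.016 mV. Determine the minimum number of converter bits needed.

8 bits

Number of steps required ≥ 2.8 V / 13.016 mV = 215.12.
Need 2^N ≥ 215.12; 2^7 = 128, 2^8 = 256.
Minimum N = 8.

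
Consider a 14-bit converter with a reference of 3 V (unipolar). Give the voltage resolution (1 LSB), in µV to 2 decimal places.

Full-scale span = 3 V.
LSB = 3 / 2^14 = 3 / 16384 = 0.000183105 V = 183.11 µV.

183.11 µV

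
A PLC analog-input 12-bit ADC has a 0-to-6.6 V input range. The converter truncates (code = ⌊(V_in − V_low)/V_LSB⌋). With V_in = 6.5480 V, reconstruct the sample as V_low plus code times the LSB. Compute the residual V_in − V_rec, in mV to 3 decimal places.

One LSB is 6.6 V / 4096 = 1.611 mV.
(6.5480 − 0)/0.00161133 = 4063.7285; ⌊·⌋ gives code 4063.
Reconstructed: 6.5468262 V.
Error = 6.5480 − 6.5468262 = 0.00117383 V = 1.174 mV.

1.174 mV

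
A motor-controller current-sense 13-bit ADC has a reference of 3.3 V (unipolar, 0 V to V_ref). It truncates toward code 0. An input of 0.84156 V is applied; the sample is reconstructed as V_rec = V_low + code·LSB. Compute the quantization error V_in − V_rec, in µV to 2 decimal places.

Step size: 3.3 V ÷ 2^13 = 402.83 µV.
Scaled input = 2089.1089 LSBs, so code = 2089.
Code 2089 maps back to 0 + 2089×0.000402832 V = 0.84151611 V.
Error = 0.84156 − 0.84151611 = 4.38867e-05 V = 43.89 µV.

43.89 µV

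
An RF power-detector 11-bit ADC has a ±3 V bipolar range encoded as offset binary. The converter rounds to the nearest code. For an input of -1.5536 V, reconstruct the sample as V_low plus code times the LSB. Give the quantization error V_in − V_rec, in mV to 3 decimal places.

-0.866 mV

One LSB is 6 V / 2048 = 2.930 mV.
Scaled input = 493.7045 LSBs, so code = 494.
V_rec = (−3) + 494·0.00292969 = -1.5527344 V.
V_in − V_rec = -0.000865625 V = -0.866 mV.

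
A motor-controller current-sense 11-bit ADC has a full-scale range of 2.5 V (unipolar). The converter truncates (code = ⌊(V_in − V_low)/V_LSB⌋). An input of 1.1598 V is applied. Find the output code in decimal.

code 950

With 2048 levels over 2.5 V, one step is 1.221 mV.
(1.1598 − 0) / 0.0012207 = 950.108 LSBs.
Floor → code 950.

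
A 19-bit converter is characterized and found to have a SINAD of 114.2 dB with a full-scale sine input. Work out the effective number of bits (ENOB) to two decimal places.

ENOB = (SINAD − 1.76) / 6.02 = (114.2 − 1.76)/6.02 = 18.678.

18.68 bits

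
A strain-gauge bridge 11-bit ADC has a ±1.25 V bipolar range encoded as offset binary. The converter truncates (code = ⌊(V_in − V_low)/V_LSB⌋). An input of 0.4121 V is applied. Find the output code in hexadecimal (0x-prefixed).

code 0x551 (decimal 1361)

Full-scale span = 2.5 V; LSB = 2.5/2^11 = 1.221 mV.
(V_in − V_low)/LSB = (0.4121 − (−1.25)) / 0.0012207 = 1361.592.
So the output code is 1361.
In hexadecimal (0x-prefixed): 0x551.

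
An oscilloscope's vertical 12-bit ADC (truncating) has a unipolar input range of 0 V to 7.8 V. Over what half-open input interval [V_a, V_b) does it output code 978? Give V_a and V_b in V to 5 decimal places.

LSB = 7.8/2^12 = 1.904 mV.
V_a = V_low + 978·LSB = 1.8624 V; V_b = V_low + 979·LSB = 1.86431 V.

[1.86240 V, 1.86431 V)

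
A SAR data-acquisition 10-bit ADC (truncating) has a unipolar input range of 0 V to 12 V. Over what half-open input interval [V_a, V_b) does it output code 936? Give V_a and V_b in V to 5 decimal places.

[10.96875 V, 10.98047 V)

LSB = 12/2^10 = 11.719 mV.
V_a = V_low + 936·LSB = 10.9688 V; V_b = V_low + 937·LSB = 10.9805 V.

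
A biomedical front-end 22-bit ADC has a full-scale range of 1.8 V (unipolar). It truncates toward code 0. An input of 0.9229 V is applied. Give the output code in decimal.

code 2150512

Full-scale span = 1.8 V; LSB = 1.8/2^22 = 0.43 µV.
(V_in − V_low)/LSB = (0.9229 − 0) / 4.29153e-07 = 2150512.868.
Floor → code 2150512.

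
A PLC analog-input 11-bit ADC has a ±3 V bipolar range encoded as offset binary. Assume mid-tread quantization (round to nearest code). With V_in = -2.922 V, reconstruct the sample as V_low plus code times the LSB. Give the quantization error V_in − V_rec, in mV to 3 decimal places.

LSB = 6/2^11 = 2.930 mV.
(V_in − V_low)/LSB = (-2.922 − (−3))/0.00292969 = 26.6240 → code 27 (round).
V_rec = (−3) + 27·0.00292969 = -2.9208984 V.
Difference: -0.00110156 V → -1.102 mV.

-1.102 mV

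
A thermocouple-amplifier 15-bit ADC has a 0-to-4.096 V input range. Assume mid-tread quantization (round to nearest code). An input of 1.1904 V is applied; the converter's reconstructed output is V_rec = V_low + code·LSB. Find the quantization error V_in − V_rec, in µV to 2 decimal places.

25.00 µV

LSB = 4.096/2^15 = 125.00 µV.
Scaled input = 9523.2000 LSBs, so code = 9523.
V_rec = 0 + 9523·0.000125 = 1.190375 V.
V_in − V_rec = 2.5e-05 V = 25.00 µV.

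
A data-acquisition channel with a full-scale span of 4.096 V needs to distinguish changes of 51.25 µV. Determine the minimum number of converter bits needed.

Number of steps required ≥ 4.096 V / 51.25 µV = 79921.95.
Need 2^N ≥ 79921.95; 2^16 = 65536, 2^17 = 131072.
Minimum N = 17.

17 bits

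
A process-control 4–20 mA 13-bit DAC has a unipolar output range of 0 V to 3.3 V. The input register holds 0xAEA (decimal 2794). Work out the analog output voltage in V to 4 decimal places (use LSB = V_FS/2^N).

LSB = 3.3 V / 2^13 = 402.83 µV.
Code 0xAEA = 2794 decimal.
V_out = 0 + 2794 × 0.000402832 V = 1.12551 V.

1.1255 V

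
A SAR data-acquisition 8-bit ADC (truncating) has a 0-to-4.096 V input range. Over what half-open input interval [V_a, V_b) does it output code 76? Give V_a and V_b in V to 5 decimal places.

[1.21600 V, 1.23200 V)

LSB = 4.096/2^8 = 16.000 mV.
V_a = V_low + 76·LSB = 1.216 V; V_b = V_low + 77·LSB = 1.232 V.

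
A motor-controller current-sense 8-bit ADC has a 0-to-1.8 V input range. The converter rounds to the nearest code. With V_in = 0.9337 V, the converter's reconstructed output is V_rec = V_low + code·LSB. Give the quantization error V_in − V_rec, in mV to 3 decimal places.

-1.456 mV

LSB = 1.8/2^8 = 7.031 mV.
(0.9337 − 0)/0.00703125 = 132.7929; round gives code 133.
V_rec = 0 + 133·0.00703125 = 0.93515625 V.
Error = 0.9337 − 0.93515625 = -0.00145625 V = -1.456 mV.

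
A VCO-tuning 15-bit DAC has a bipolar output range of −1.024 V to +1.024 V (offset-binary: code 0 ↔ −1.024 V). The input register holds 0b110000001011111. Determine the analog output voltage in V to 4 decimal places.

LSB = 2.048 V / 2^15 = 62.50 µV.
Code 0b110000001011111 = 24671 decimal.
V_out = (−1.024) + 24671 × 6.25e-05 V = 0.517938 V.

0.5179 V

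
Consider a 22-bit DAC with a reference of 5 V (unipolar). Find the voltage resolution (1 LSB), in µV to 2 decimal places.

Full-scale span = 5 V.
LSB = 5 / 2^22 = 5 / 4194304 = 1.19209e-06 V = 1.19 µV.

1.19 µV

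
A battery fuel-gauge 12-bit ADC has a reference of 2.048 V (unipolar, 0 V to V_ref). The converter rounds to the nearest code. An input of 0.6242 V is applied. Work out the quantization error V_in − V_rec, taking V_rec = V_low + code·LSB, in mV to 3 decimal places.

0.200 mV

LSB = 2.048/2^12 = 0.500 mV.
(0.6242 − 0)/0.0005 = 1248.4000; round gives code 1248.
V_rec = 0 + 1248·0.0005 = 0.624 V.
Error = 0.6242 − 0.624 = 0.0002 V = 0.200 mV.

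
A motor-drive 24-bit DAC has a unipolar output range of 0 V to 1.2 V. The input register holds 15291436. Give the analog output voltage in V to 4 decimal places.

1.0937 V

LSB = 1.2 V / 2^24 = 0.07 µV.
V_out = 0 + 15291436 × 7.15256e-08 V = 1.09373 V.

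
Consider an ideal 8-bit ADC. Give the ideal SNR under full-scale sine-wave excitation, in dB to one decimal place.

49.9 dB

SNR ≈ 6.02·N + 1.76 dB = 6.02·8 + 1.76 = 49.92 dB.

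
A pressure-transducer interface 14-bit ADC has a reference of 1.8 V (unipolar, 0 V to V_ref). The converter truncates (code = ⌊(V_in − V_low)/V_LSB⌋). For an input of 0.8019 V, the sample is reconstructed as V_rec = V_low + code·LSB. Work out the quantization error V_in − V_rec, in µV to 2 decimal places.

LSB = 1.8/2^14 = 109.86 µV.
(V_in − V_low)/LSB = (0.8019 − 0)/0.000109863 = 7299.0720 → code 7299 (floor).
Reconstructed: 0.80189209 V.
V_in − V_rec = 7.91016e-06 V = 7.91 µV.

7.91 µV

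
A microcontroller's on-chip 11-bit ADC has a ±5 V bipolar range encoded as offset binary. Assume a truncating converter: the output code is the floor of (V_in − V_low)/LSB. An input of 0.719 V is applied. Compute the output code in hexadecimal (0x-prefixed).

LSB = 10 V / 2048 = 4.883 mV.
Input sits at 1171.251 steps above V_low.
So the output code is 1171.
In hexadecimal (0x-prefixed): 0x493.

code 0x493 (decimal 1171)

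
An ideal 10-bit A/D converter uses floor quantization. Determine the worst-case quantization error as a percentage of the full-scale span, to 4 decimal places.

Truncating → worst-case error = 1 LSB = V_FS/2^10, so 100/1024 = 0.0976562 % of full scale.

0.0977 %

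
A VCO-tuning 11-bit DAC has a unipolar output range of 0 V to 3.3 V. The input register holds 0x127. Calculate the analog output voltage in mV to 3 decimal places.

475.342 mV

LSB = 3.3 V / 2^11 = 1.611 mV.
Code 0x127 = 295 decimal.
V_out = 0 + 295 × 0.00161133 V = 0.475342 V.
= 475.342 mV.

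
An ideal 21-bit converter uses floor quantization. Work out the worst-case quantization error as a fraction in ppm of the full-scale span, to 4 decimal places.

0.4768 ppm

Truncating → worst-case error = 1 LSB = V_FS/2^21, so 1e+06/2097152 = 0.476837 ppm of full scale.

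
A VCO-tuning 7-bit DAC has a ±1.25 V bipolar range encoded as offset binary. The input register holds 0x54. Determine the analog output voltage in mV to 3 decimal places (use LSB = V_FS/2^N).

LSB = 2.5 V / 2^7 = 19.531 mV.
Code 0x54 = 84 decimal.
V_out = (−1.25) + 84 × 0.0195312 V = 0.390625 V.
= 390.625 mV.

390.625 mV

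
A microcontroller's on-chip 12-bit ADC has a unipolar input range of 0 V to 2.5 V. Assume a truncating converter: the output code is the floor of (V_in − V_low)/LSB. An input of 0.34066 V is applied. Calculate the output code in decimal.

With 4096 levels over 2.5 V, one step is 0.610 mV.
(0.34066 − 0) / 0.000610352 = 558.137 LSBs.
⌊·⌋(558.137) = 558.

code 558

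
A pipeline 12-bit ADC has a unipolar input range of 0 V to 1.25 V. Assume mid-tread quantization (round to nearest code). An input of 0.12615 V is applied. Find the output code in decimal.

code 413

LSB = 1.25 V / 4096 = 305.18 µV.
(0.12615 − 0) / 0.000305176 = 413.368 LSBs.
Round → code 413.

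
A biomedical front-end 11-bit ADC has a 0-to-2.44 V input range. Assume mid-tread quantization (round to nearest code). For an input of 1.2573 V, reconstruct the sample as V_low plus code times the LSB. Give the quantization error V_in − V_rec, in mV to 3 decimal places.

One LSB is 2.44 V / 2048 = 1.191 mV.
Scaled input = 1055.3075 LSBs, so code = 1055.
Code 1055 maps back to 0 + 1055×0.00119141 V = 1.2569336 V.
Difference: 0.000366406 V → 0.366 mV.

0.366 mV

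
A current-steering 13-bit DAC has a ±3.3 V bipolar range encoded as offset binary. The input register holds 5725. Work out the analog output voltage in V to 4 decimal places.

LSB = 6.6 V / 2^13 = 0.806 mV.
V_out = (−3.3) + 5725 × 0.000805664 V = 1.31243 V.

1.3124 V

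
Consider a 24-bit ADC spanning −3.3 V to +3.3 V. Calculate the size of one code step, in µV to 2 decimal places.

Full-scale span = 6.6 V.
LSB = 6.6 / 2^24 = 6.6 / 16777216 = 3.93391e-07 V = 0.39 µV.

0.39 µV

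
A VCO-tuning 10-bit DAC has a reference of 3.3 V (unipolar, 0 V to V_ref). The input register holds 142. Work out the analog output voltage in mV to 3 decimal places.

457.617 mV

LSB = 3.3 V / 2^10 = 3.223 mV.
V_out = 0 + 142 × 0.00322266 V = 0.457617 V.
= 457.617 mV.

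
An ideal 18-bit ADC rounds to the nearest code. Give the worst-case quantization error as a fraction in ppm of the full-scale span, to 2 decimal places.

Rounding → worst-case error = ½ LSB = V_FS/2^19, so 1e+06/524288 = 1.90735 ppm of full scale.

1.91 ppm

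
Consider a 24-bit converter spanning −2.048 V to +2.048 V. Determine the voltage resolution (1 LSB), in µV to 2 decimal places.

0.24 µV

Full-scale span = 4.096 V.
LSB = 4.096 / 2^24 = 4.096 / 16777216 = 2.44141e-07 V = 0.24 µV.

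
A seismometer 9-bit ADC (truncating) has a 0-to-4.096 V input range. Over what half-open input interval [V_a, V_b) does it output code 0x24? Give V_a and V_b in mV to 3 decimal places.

LSB = 4.096/2^9 = 8.000 mV.
Code 0x24 = 36 decimal.
V_a = V_low + 36·LSB = 0.288 V; V_b = V_low + 37·LSB = 0.296 V.

[288.000 mV, 296.000 mV)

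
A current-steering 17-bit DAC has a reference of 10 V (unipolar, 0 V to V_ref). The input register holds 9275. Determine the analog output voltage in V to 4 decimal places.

LSB = 10 V / 2^17 = 76.29 µV.
V_out = 0 + 9275 × 7.62939e-05 V = 0.707626 V.

0.7076 V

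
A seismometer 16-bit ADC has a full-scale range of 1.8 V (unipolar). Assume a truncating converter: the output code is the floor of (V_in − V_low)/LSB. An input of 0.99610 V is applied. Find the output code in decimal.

LSB = 1.8 V / 65536 = 27.47 µV.
Input sits at 36266.894 steps above V_low.
So the output code is 36266.

code 36266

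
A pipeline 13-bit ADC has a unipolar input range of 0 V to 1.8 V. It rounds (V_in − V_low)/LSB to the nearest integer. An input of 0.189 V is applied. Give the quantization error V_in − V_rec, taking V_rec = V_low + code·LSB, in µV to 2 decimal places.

LSB = 1.8/2^13 = 219.73 µV.
Scaled input = 860.1600 LSBs, so code = 860.
Reconstructed: 0.18896484 V.
Error = 0.189 − 0.18896484 = 3.51562e-05 V = 35.16 µV.

35.16 µV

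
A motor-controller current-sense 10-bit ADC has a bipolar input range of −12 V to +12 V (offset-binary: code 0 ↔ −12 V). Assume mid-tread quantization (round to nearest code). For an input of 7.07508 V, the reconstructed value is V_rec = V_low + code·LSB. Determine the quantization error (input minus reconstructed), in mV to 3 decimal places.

LSB = 24/2^10 = 23.438 mV.
(7.07508 − (−12))/0.0234375 = 813.8701; round gives code 814.
Reconstructed: 7.078125 V.
V_in − V_rec = -0.003045 V = -3.045 mV.

-3.045 mV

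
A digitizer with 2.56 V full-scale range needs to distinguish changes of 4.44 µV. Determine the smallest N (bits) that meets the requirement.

20 bits

Number of steps required ≥ 2.56 V / 4.44 µV = 576576.58.
Need 2^N ≥ 576576.58; 2^19 = 524288, 2^20 = 1048576.
Minimum N = 20.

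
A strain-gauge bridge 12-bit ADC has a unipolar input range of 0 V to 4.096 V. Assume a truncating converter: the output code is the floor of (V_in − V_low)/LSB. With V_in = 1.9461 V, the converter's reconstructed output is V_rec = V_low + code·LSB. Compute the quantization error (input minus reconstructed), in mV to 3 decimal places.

LSB = 4.096/2^12 = 1.000 mV.
(V_in − V_low)/LSB = (1.9461 − 0)/0.001 = 1946.1000 → code 1946 (floor).
Reconstructed: 1.946 V.
Difference: 0.0001 V → 0.100 mV.

0.100 mV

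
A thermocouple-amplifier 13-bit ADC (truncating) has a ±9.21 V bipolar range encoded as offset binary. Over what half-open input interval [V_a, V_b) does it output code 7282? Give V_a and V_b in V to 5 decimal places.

[7.16383 V, 7.16608 V)

LSB = 18.42/2^13 = 2.249 mV.
V_a = V_low + 7282·LSB = 7.16383 V; V_b = V_low + 7283·LSB = 7.16608 V.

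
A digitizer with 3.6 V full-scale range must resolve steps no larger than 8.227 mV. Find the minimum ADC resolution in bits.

Number of steps required ≥ 3.6 V / 8.227 mV = 437.58.
Need 2^N ≥ 437.58; 2^8 = 256, 2^9 = 512.
Minimum N = 9.

9 bits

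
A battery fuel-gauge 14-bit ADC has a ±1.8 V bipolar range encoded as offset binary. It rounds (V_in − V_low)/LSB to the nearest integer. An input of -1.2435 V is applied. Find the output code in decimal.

code 2533

Full-scale span = 3.6 V; LSB = 3.6/2^14 = 219.73 µV.
Input sits at 2532.693 steps above V_low.
So the output code is 2533.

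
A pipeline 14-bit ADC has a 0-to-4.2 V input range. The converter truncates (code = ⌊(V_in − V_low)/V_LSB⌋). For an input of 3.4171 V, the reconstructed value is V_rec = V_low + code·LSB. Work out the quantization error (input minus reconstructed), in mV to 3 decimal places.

0.242 mV

Step size: 4.2 V ÷ 2^14 = 256.35 µV.
Scaled input = 13329.9444 LSBs, so code = 13329.
V_rec = 0 + 13329·0.000256348 = 3.4168579 V.
Error = 3.4171 − 3.4168579 = 0.00024209 V = 0.242 mV.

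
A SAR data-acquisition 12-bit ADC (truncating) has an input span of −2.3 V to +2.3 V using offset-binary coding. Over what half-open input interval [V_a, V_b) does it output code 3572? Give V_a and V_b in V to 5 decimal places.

LSB = 4.6/2^12 = 1.123 mV.
V_a = V_low + 3572·LSB = 1.71152 V; V_b = V_low + 3573·LSB = 1.71265 V.

[1.71152 V, 1.71265 V)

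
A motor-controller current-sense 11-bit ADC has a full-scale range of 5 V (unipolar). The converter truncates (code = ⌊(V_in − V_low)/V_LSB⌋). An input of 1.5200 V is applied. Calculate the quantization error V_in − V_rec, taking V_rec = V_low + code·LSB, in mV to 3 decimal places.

One LSB is 5 V / 2048 = 2.441 mV.
Scaled input = 622.5920 LSBs, so code = 622.
Reconstructed: 1.5185547 V.
V_in − V_rec = 0.00144531 V = 1.445 mV.

1.445 mV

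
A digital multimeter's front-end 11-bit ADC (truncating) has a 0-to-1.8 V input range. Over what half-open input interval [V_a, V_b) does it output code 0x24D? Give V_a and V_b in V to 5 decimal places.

LSB = 1.8/2^11 = 0.879 mV.
Code 0x24D = 589 decimal.
V_a = V_low + 589·LSB = 0.517676 V; V_b = V_low + 590·LSB = 0.518555 V.

[0.51768 V, 0.51855 V)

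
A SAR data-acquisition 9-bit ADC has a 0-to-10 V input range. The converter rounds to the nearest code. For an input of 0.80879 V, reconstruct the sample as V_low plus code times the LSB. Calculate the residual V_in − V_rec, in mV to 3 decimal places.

Step size: 10 V ÷ 2^9 = 19.531 mV.
(V_in − V_low)/LSB = (0.80879 − 0)/0.0195312 = 41.4100 → code 41 (round).
Reconstructed: 0.80078125 V.
V_in − V_rec = 0.00800875 V = 8.009 mV.

8.009 mV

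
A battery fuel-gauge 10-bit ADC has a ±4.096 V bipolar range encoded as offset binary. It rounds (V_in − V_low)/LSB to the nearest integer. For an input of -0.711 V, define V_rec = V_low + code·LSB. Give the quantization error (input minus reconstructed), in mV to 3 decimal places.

LSB = 8.192/2^10 = 8.000 mV.
Scaled input = 423.1250 LSBs, so code = 423.
V_rec = (−4.096) + 423·0.008 = -0.712 V.
Difference: 0.001 V → 1.000 mV.

1.000 mV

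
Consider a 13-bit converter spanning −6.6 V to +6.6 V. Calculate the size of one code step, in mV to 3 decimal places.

1.611 mV

Full-scale span = 13.2 V.
LSB = 13.2 / 2^13 = 13.2 / 8192 = 0.00161133 V = 1.611 mV.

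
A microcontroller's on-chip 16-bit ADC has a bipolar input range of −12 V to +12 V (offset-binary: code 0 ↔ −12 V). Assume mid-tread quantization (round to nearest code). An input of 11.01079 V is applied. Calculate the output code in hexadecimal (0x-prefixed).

With 65536 levels over 24 V, one step is 366.21 µV.
(11.01079 − (−12)) / 0.000366211 = 62834.797 LSBs.
So the output code is 62835.
In hexadecimal (0x-prefixed): 0xF573.

code 0xF573 (decimal 62835)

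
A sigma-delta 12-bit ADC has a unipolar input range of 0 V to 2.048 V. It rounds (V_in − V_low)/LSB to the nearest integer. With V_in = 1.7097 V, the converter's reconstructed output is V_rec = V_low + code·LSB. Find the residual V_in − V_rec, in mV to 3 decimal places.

0.200 mV

LSB = 2.048/2^12 = 0.500 mV.
(V_in − V_low)/LSB = (1.7097 − 0)/0.0005 = 3419.4000 → code 3419 (round).
Code 3419 maps back to 0 + 3419×0.0005 V = 1.7095 V.
Error = 1.7097 − 1.7095 = 0.0002 V = 0.200 mV.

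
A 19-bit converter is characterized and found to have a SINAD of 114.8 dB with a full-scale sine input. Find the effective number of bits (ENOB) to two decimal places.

18.78 bits

ENOB = (SINAD − 1.76) / 6.02 = (114.8 − 1.76)/6.02 = 18.777.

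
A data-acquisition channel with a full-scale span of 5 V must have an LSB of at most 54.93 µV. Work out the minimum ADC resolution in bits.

Number of steps required ≥ 5 V / 54.93 µV = 91024.94.
Need 2^N ≥ 91024.94; 2^16 = 65536, 2^17 = 131072.
Minimum N = 17.

17 bits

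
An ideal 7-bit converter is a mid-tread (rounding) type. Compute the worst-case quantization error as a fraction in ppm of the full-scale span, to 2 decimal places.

3906.25 ppm

Rounding → worst-case error = ½ LSB = V_FS/2^8, so 1e+06/256 = 3906.25 ppm of full scale.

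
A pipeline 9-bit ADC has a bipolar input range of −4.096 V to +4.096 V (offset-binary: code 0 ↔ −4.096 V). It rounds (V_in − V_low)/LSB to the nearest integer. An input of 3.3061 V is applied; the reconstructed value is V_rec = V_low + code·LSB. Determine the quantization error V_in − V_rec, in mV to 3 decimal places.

-5.900 mV

LSB = 8.192/2^9 = 16.000 mV.
Scaled input = 462.6313 LSBs, so code = 463.
Code 463 maps back to (−4.096) + 463×0.016 V = 3.312 V.
Difference: -0.0059 V → -5.900 mV.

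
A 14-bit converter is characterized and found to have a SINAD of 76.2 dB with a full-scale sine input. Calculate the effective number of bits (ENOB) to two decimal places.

ENOB = (SINAD − 1.76) / 6.02 = (76.2 − 1.76)/6.02 = 12.365.

12.37 bits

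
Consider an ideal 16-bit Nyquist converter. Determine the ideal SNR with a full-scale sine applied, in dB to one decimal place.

SNR ≈ 6.02·N + 1.76 dB = 6.02·16 + 1.76 = 98.08 dB.

98.1 dB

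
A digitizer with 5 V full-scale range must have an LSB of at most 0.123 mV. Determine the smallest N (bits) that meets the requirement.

Number of steps required ≥ 5 V / 0.123 mV = 40650.41.
Need 2^N ≥ 40650.41; 2^15 = 32768, 2^16 = 65536.
Minimum N = 16.

16 bits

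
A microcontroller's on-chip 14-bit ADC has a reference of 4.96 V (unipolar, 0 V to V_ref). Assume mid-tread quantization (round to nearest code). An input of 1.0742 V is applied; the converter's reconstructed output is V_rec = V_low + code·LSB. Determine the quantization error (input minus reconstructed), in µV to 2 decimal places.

98.44 µV

One LSB is 4.96 V / 16384 = 302.73 µV.
(V_in − V_low)/LSB = (1.0742 − 0)/0.000302734 = 3548.3252 → code 3548 (round).
Code 3548 maps back to 0 + 3548×0.000302734 V = 1.0741016 V.
V_in − V_rec = 9.84375e-05 V = 98.44 µV.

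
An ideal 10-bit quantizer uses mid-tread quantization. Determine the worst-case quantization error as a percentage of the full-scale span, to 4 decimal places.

0.0488 %

Rounding → worst-case error = ½ LSB = V_FS/2^11, so 100/2048 = 0.0488281 % of full scale.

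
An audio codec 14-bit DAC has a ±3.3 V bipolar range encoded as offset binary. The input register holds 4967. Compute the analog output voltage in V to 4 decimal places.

LSB = 6.6 V / 2^14 = 402.83 µV.
V_out = (−3.3) + 4967 × 0.000402832 V = -1.29913 V.

-1.2991 V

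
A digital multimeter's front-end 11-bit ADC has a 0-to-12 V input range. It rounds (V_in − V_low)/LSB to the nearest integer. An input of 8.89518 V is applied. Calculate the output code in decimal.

Full-scale span = 12 V; LSB = 12/2^11 = 5.859 mV.
(V_in − V_low)/LSB = (8.89518 − 0) / 0.00585938 = 1518.111.
Round → code 1518.

code 1518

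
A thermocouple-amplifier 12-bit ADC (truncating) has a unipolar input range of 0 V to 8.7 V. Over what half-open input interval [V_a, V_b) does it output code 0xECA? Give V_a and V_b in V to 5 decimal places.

LSB = 8.7/2^12 = 2.124 mV.
Code 0xECA = 3786 decimal.
V_a = V_low + 3786·LSB = 8.04155 V; V_b = V_low + 3787·LSB = 8.04368 V.

[8.04155 V, 8.04368 V)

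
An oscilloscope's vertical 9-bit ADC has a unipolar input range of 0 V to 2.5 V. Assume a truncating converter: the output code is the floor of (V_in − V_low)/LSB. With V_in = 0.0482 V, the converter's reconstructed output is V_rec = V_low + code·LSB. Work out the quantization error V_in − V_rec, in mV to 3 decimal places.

4.255 mV

Step size: 2.5 V ÷ 2^9 = 4.883 mV.
(0.0482 − 0)/0.00488281 = 9.8714; ⌊·⌋ gives code 9.
V_rec = 0 + 9·0.00488281 = 0.043945312 V.
V_in − V_rec = 0.00425469 V = 4.255 mV.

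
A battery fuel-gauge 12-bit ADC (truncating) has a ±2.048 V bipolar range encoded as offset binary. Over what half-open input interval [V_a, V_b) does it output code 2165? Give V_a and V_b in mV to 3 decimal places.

[117.000 mV, 118.000 mV)

LSB = 4.096/2^12 = 1.000 mV.
V_a = V_low + 2165·LSB = 0.117 V; V_b = V_low + 2166·LSB = 0.118 V.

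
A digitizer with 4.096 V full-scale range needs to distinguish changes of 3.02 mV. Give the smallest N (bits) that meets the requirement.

Number of steps required ≥ 4.096 V / 3.02 mV = 1356.29.
Need 2^N ≥ 1356.29; 2^10 = 1024, 2^11 = 2048.
Minimum N = 11.

11 bits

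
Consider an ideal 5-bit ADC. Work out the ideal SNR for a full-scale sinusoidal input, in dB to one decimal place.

31.9 dB

SNR ≈ 6.02·N + 1.76 dB = 6.02·5 + 1.76 = 31.86 dB.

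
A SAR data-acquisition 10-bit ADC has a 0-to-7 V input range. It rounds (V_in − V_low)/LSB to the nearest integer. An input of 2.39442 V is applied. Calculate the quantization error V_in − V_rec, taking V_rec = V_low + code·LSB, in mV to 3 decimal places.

One LSB is 7 V / 1024 = 6.836 mV.
(V_in − V_low)/LSB = (2.39442 − 0)/0.00683594 = 350.2694 → code 350 (round).
Code 350 maps back to 0 + 350×0.00683594 V = 2.3925781 V.
V_in − V_rec = 0.00184187 V = 1.842 mV.

1.842 mV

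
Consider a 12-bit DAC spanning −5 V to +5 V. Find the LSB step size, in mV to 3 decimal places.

2.441 mV

Full-scale span = 10 V.
LSB = 10 / 2^12 = 10 / 4096 = 0.00244141 V = 2.441 mV.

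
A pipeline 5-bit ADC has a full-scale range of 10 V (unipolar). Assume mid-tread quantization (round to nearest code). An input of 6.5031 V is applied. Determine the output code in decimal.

code 21

LSB = 10 V / 32 = 312.500 mV.
(6.5031 − 0) / 0.3125 = 20.810 LSBs.
round(20.810) = 21.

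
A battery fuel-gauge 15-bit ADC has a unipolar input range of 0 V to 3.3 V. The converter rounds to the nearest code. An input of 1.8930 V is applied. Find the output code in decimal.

code 18797

LSB = 3.3 V / 32768 = 100.71 µV.
Input sits at 18796.916 steps above V_low.
So the output code is 18797.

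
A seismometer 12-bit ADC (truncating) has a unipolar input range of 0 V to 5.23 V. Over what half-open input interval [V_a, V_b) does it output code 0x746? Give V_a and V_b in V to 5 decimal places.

LSB = 5.23/2^12 = 1.277 mV.
Code 0x746 = 1862 decimal.
V_a = V_low + 1862·LSB = 2.3775 V; V_b = V_low + 1863·LSB = 2.37878 V.

[2.37750 V, 2.37878 V)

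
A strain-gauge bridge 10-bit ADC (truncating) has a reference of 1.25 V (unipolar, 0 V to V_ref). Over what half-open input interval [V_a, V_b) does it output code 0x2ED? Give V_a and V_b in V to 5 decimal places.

LSB = 1.25/2^10 = 1.221 mV.
Code 0x2ED = 749 decimal.
V_a = V_low + 749·LSB = 0.914307 V; V_b = V_low + 750·LSB = 0.915527 V.

[0.91431 V, 0.91553 V)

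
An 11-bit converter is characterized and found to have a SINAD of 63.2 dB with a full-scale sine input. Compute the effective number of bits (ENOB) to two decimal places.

ENOB = (SINAD − 1.76) / 6.02 = (63.2 − 1.76)/6.02 = 10.206.

10.21 bits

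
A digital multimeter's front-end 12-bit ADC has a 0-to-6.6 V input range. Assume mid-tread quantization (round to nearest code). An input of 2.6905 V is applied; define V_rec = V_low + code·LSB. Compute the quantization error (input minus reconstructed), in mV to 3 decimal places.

LSB = 6.6/2^12 = 1.611 mV.
(2.6905 − 0)/0.00161133 = 1669.7406; round gives code 1670.
V_rec = 0 + 1670·0.00161133 = 2.690918 V.
Difference: -0.000417969 V → -0.418 mV.

-0.418 mV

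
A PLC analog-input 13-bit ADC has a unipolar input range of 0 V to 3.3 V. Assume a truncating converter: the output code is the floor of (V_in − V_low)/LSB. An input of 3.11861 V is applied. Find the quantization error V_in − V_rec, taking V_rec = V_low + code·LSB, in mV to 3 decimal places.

LSB = 3.3/2^13 = 402.83 µV.
(V_in − V_low)/LSB = (3.11861 − 0)/0.000402832 = 7741.7131 → code 7741 (floor).
Reconstructed: 3.1183228 V.
Error = 3.11861 − 3.1183228 = 0.000287246 V = 0.287 mV.

0.287 mV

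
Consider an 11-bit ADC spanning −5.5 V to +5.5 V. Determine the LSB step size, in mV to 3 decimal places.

5.371 mV

Full-scale span = 11 V.
LSB = 11 / 2^11 = 11 / 2048 = 0.00537109 V = 5.371 mV.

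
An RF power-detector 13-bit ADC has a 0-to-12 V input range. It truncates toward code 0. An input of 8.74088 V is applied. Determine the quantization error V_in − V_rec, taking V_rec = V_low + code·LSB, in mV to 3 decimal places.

0.157 mV

LSB = 12/2^13 = 1.465 mV.
(V_in − V_low)/LSB = (8.74088 − 0)/0.00146484 = 5967.1074 → code 5967 (floor).
V_rec = 0 + 5967·0.00146484 = 8.7407227 V.
Error = 8.74088 − 8.7407227 = 0.000157344 V = 0.157 mV.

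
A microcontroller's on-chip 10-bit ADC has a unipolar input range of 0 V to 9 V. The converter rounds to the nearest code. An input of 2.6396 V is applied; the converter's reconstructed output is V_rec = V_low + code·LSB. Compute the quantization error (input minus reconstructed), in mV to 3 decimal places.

2.881 mV

LSB = 9/2^10 = 8.789 mV.
(V_in − V_low)/LSB = (2.6396 − 0)/0.00878906 = 300.3278 → code 300 (round).
Reconstructed: 2.6367188 V.
Error = 2.6396 − 2.6367188 = 0.00288125 V = 2.881 mV.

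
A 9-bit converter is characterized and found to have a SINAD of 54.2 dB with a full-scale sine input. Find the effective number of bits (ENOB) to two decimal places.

ENOB = (SINAD − 1.76) / 6.02 = (54.2 − 1.76)/6.02 = 8.711.

8.71 bits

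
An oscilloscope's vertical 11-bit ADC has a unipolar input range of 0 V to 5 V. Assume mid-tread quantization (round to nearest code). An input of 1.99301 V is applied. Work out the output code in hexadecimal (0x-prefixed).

code 0x330 (decimal 816)

Full-scale span = 5 V; LSB = 5/2^11 = 2.441 mV.
Input sits at 816.337 steps above V_low.
Round → code 816.
In hexadecimal (0x-prefixed): 0x330.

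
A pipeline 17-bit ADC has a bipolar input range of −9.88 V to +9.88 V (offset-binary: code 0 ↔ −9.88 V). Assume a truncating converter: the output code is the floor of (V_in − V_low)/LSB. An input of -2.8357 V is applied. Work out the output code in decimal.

Full-scale span = 19.76 V; LSB = 19.76/2^17 = 150.76 µV.
(-2.8357 − (−9.88)) / 0.000150757 = 46726.239 LSBs.
So the output code is 46726.

code 46726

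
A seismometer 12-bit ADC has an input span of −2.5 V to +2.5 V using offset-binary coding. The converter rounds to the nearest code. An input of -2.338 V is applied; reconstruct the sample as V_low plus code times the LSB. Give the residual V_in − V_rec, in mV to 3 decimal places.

-0.354 mV

LSB = 5/2^12 = 1.221 mV.
(-2.338 − (−2.5))/0.0012207 = 132.7104; round gives code 133.
V_rec = (−2.5) + 133·0.0012207 = -2.3376465 V.
Error = -2.338 − (−2.3376465) = -0.000353516 V = -0.354 mV.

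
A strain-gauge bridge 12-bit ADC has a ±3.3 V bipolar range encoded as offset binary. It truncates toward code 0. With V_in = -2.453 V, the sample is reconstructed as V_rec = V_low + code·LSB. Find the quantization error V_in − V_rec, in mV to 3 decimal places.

LSB = 6.6/2^12 = 1.611 mV.
(-2.453 − (−3.3))/0.00161133 = 525.6533; ⌊·⌋ gives code 525.
V_rec = (−3.3) + 525·0.00161133 = -2.4540527 V.
Difference: 0.00105273 V → 1.053 mV.

1.053 mV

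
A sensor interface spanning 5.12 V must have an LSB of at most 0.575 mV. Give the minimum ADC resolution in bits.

14 bits

Number of steps required ≥ 5.12 V / 0.575 mV = 8904.35.
Need 2^N ≥ 8904.35; 2^13 = 8192, 2^14 = 16384.
Minimum N = 14.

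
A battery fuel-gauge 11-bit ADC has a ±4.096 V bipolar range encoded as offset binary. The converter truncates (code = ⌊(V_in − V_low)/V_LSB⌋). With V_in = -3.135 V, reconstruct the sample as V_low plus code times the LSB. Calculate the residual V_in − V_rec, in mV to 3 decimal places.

Step size: 8.192 V ÷ 2^11 = 4.000 mV.
(V_in − V_low)/LSB = (-3.135 − (−4.096))/0.004 = 240.2500 → code 240 (floor).
Code 240 maps back to (−4.096) + 240×0.004 V = -3.136 V.
V_in − V_rec = 0.001 V = 1.000 mV.

1.000 mV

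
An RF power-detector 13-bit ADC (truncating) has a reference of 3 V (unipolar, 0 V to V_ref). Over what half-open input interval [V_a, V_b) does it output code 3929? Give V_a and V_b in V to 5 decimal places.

[1.43884 V, 1.43921 V)

LSB = 3/2^13 = 366.21 µV.
V_a = V_low + 3929·LSB = 1.43884 V; V_b = V_low + 3930·LSB = 1.43921 V.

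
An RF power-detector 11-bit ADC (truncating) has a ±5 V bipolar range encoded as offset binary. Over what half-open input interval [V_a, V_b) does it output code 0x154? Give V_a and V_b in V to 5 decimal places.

LSB = 10/2^11 = 4.883 mV.
Code 0x154 = 340 decimal.
V_a = V_low + 340·LSB = -3.33984 V; V_b = V_low + 341·LSB = -3.33496 V.

[-3.33984 V, -3.33496 V)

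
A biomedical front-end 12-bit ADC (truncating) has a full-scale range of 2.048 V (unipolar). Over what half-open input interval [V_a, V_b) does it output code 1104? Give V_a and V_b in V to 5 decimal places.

[0.55200 V, 0.55250 V)

LSB = 2.048/2^12 = 0.500 mV.
V_a = V_low + 1104·LSB = 0.552 V; V_b = V_low + 1105·LSB = 0.5525 V.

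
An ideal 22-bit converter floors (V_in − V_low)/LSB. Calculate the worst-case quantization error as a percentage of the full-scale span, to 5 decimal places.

0.00002 %

Truncating → worst-case error = 1 LSB = V_FS/2^22, so 100/4194304 = 2.38419e-05 % of full scale.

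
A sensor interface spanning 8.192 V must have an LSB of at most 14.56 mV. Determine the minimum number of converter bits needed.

Number of steps required ≥ 8.192 V / 14.56 mV = 562.64.
Need 2^N ≥ 562.64; 2^9 = 512, 2^10 = 1024.
Minimum N = 10.

10 bits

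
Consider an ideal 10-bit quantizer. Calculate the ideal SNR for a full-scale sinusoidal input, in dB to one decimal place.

SNR ≈ 6.02·N + 1.76 dB = 6.02·10 + 1.76 = 61.96 dB.

62.0 dB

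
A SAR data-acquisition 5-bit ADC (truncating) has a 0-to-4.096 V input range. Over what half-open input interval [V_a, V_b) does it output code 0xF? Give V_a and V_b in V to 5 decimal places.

[1.92000 V, 2.04800 V)

LSB = 4.096/2^5 = 128.000 mV.
Code 0xF = 15 decimal.
V_a = V_low + 15·LSB = 1.92 V; V_b = V_low + 16·LSB = 2.048 V.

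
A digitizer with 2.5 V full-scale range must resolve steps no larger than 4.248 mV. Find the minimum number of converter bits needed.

10 bits

Number of steps required ≥ 2.5 V / 4.248 mV = 588.51.
Need 2^N ≥ 588.51; 2^9 = 512, 2^10 = 1024.
Minimum N = 10.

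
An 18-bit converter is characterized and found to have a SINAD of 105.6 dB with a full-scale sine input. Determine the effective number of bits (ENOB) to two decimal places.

ENOB = (SINAD − 1.76) / 6.02 = (105.6 − 1.76)/6.02 = 17.249.

17.25 bits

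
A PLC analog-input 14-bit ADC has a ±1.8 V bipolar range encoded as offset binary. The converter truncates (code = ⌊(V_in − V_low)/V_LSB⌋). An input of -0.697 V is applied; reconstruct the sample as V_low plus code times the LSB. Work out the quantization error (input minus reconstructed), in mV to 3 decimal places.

0.192 mV

LSB = 3.6/2^14 = 219.73 µV.
(-0.697 − (−1.8))/0.000219727 = 5019.8756; ⌊·⌋ gives code 5019.
Reconstructed: -0.69719238 V.
Error = -0.697 − (−0.69719238) = 0.000192383 V = 0.192 mV.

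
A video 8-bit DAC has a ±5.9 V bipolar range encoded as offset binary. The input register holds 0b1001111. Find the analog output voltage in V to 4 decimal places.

LSB = 11.8 V / 2^8 = 46.094 mV.
Code 0b1001111 = 79 decimal.
V_out = (−5.9) + 79 × 0.0460938 V = -2.25859 V.

-2.2586 V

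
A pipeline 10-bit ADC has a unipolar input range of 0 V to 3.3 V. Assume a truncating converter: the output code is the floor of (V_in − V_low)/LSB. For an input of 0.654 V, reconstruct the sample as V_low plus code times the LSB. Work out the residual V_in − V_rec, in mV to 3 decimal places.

One LSB is 3.3 V / 1024 = 3.223 mV.
Scaled input = 202.9382 LSBs, so code = 202.
Reconstructed: 0.65097656 V.
Difference: 0.00302344 V → 3.023 mV.

3.023 mV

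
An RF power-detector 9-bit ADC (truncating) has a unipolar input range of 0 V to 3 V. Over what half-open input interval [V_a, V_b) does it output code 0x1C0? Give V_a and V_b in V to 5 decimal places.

[2.62500 V, 2.63086 V)

LSB = 3/2^9 = 5.859 mV.
Code 0x1C0 = 448 decimal.
V_a = V_low + 448·LSB = 2.625 V; V_b = V_low + 449·LSB = 2.63086 V.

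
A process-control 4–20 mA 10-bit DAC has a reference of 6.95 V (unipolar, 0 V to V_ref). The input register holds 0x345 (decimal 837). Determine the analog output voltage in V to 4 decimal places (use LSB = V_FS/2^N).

5.6808 V

LSB = 6.95 V / 2^10 = 6.787 mV.
Code 0x345 = 837 decimal.
V_out = 0 + 837 × 0.00678711 V = 5.68081 V.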